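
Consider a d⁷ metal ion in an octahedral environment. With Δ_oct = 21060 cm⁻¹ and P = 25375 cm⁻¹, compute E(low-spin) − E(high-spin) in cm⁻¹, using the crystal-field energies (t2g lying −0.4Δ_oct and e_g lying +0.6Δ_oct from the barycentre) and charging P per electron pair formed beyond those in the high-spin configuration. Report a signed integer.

High-spin d⁷ fills as t2g^5 e_g^2 with CFSE 5(−0.4) + 2(+0.6) = -0.8Δ_oct = -16848 cm⁻¹.
Low-spin t2g^6 e_g^1 gives -1.8Δ_oct = -37908 cm⁻¹, but forming 1 extra pair costs 1P = 25375 cm⁻¹, so E(LS) = -37908 + 25375 = -12533 cm⁻¹.
E(LS) − E(HS) = -12533 − (-16848) = 4315 cm⁻¹.

4315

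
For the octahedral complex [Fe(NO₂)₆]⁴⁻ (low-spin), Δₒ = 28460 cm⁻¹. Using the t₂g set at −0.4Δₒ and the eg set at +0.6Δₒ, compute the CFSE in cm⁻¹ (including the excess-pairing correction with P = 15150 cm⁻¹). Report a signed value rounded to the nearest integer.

-38004

Each NO₂⁻ contributes -1; 6 × (-1) = -6. With overall charge -4, Fe is in the +2 oxidation state.
Fe is in group 8, so Fe²⁺ is d⁶ (8 − 2 = 6).
Electron filling gives t₂g⁶ eg⁰.
Orbital CFSE = 6(-0.4) + 0(0.6) = -2.4Δₒ = -2.4 × 28460 = -68304 cm⁻¹.
Relative to high-spin t₂g⁴ eg² (1 paired), the low-spin configuration has 2 additional pairs, contributing +2 × 15150 = +30300 cm⁻¹.
Overall CFSE = -68304 + 30300 = -38004 cm⁻¹.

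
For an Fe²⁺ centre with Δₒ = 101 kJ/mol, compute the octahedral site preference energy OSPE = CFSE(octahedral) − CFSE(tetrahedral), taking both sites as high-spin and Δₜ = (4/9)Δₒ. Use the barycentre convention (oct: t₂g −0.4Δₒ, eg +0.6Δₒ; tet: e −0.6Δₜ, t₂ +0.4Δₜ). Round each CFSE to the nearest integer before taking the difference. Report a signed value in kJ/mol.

Fe is in group 8, so Fe²⁺ is d⁶ (8 − 2 = 6).
Octahedral (high-spin): t2g^4 e_g^2, CFSE = 4(−0.4) + 2(+0.6) = -0.4Δₒ = -0.4 × 101 = -40 kJ/mol.
Tetrahedral: e^3 t2^3, CFSE = 3(−0.6) + 3(+0.4) = -0.6Δₜ = -0.6 × (4/9) × 101 = -27 kJ/mol.
OSPE = CFSE(oct) − CFSE(tet) = -40 − (-27) = -13 kJ/mol.

-13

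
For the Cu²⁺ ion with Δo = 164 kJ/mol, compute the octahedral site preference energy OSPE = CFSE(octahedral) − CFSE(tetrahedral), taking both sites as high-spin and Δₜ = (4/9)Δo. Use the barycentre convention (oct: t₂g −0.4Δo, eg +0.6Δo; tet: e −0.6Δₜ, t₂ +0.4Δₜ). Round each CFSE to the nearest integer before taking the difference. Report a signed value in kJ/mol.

-69

Cu²⁺: group 11, so d-count = 11 − 2 = 9.
In an octahedral site d⁹ (HS) is t2g^6 e_g^3, giving CFSE(oct) = -0.6Δo = -98 kJ/mol.
Tetrahedral e^4 t2^5 gives -0.4Δₜ = -0.4 × (4/9) × 164 = -29 kJ/mol.
OSPE = CFSE(oct) − CFSE(tet) = -98 − (-29) = -69 kJ/mol.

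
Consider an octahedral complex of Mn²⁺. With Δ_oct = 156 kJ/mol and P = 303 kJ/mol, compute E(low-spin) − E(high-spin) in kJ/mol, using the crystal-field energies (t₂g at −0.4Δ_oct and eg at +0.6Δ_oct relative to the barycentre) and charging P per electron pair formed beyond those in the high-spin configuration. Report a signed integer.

Group 7 minus oxidation state +2 gives a d⁵ configuration for Mn²⁺.
In the high-spin limit (t₂g³ eg²) the orbital term is 0.0Δ_oct = 0 kJ/mol, with no excess pairing.
For low-spin the configuration is t₂g⁵ eg⁰: orbital energy -2.0 × 156 = -312 kJ/mol, and 2 additional pairs relative to high-spin add 606 kJ/mol, giving 294 kJ/mol.
The difference is 294 − (0) = 294 kJ/mol, so high-spin lies lower.

294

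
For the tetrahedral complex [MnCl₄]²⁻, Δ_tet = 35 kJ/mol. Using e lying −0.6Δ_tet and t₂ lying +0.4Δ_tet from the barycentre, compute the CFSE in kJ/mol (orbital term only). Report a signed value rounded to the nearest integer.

0

Each Cl⁻ contributes -1; 4 × (-1) = -4. With overall charge -2, Mn is in the +2 oxidation state.
Mn is in group 7, so Mn²⁺ is d⁵ (7 − 2 = 5).
With tetrahedral geometry the complex is necessarily high-spin.
The d⁵ electrons fill as e² t₂³.
Orbital CFSE = 2(-0.6) + 3(0.4) = 0.0Δ_tet = 0.0 × 35 = 0 kJ/mol.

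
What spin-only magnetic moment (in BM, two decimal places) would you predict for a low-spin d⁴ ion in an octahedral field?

Configuration: t2g^4 e_g^0 → 2 unpaired electrons.
μ(spin-only) = √[2(2+2)] = √8 ≈ 2.83 BM.

2.83 BM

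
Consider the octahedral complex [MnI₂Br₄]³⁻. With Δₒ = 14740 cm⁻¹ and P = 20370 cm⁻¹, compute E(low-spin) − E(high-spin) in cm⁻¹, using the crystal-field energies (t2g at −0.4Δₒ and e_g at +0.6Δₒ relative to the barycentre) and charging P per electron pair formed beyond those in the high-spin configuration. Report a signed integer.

5630

Ligand charges: 2×(-1) from I⁻ and 4×(-1) from Br⁻ sum to -6; with overall charge -3, Mn is +3.
Group 7 minus oxidation state +3 gives a d⁴ configuration for Mn³⁺.
High-spin d⁴ fills as t2g^3 e_g^1 with CFSE 3(−0.4) + 1(+0.6) = -0.6Δₒ = -8844 cm⁻¹.
Low-spin: t2g^4 e_g^0, orbital CFSE = -1.6Δₒ = -23584 cm⁻¹; plus 1 excess pair × P = +20370 cm⁻¹; total -3214 cm⁻¹.
Thus E(LS) − E(HS) = 5630 cm⁻¹.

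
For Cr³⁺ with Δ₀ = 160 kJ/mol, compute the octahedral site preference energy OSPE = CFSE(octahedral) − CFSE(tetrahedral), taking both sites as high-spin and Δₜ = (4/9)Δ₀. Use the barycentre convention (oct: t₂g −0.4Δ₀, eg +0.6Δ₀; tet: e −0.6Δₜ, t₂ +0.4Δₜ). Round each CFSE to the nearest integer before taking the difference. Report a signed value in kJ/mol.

Cr is in group 6, so Cr³⁺ is d³ (6 − 3 = 3).
In an octahedral site d³ (HS) is t₂g³ eg⁰, giving CFSE(oct) = -1.2Δ₀ = -192 kJ/mol.
Tetrahedral e² t₂¹ gives -0.8Δₜ = -0.8 × (4/9) × 160 = -57 kJ/mol.
Subtracting, OSPE = -192 − (-57) = -135 kJ/mol.

-135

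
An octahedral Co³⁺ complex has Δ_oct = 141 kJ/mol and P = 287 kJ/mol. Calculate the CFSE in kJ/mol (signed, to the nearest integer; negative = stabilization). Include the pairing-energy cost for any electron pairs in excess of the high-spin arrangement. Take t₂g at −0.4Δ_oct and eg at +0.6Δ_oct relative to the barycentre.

-56

Co³⁺: group 9, so d-count = 9 − 3 = 6.
Since Δ_oct = 141 kJ/mol < P = 287 kJ/mol, the complex adopts the high-spin configuration.
Configuration: t₂g⁴ eg².
Orbital CFSE = -0.4Δ_oct = -0.4 × 141 = -56 kJ/mol.
High-spin has no excess pairs, so no pairing correction applies.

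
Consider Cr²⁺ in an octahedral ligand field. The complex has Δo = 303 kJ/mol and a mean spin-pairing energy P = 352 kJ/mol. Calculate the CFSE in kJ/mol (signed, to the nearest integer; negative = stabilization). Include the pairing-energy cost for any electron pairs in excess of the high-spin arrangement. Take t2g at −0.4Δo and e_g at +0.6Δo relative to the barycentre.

-182

Group 6 minus oxidation state +2 gives a d⁴ configuration for Cr²⁺.
Δo < P, so pairing is avoided: the ground state is high-spin.
Filling d⁴ accordingly: t2g^3 e_g^1.
Orbital CFSE = -0.6Δo = -0.6 × 303 = -182 kJ/mol.
High-spin has no excess pairs, so no pairing correction applies.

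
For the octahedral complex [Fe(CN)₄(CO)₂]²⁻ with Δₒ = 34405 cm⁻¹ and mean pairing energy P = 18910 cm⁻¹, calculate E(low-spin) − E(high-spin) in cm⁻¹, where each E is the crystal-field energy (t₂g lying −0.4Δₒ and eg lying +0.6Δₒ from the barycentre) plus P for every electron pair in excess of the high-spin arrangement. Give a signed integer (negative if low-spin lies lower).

-30990

Ligand charges: 4×(-1) from CN⁻ and 2×(+0) from CO sum to -4; with overall charge -2, Fe is +2.
Fe sits in group 8; removing 2 electrons leaves Fe²⁺ with 8 − 2 = 6 d electrons.
High-spin: t₂g⁴ eg², CFSE = -0.4Δₒ = -13762 cm⁻¹.
Low-spin t₂g⁶ eg⁰ gives -2.4Δₒ = -82572 cm⁻¹, but forming 2 extra pairs costs 2P = 37820 cm⁻¹, so E(LS) = -82572 + 37820 = -44752 cm⁻¹.
The difference is -44752 − (-13762) = -30990 cm⁻¹, so low-spin lies lower.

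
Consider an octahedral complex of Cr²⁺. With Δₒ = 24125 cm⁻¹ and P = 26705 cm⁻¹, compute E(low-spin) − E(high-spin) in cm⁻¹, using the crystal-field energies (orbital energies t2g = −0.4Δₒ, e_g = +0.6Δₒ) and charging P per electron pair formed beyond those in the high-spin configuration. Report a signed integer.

Cr²⁺: group 6, so d-count = 6 − 2 = 4.
High-spin d⁴ fills as t2g^3 e_g^1 with CFSE 3(−0.4) + 1(+0.6) = -0.6Δₒ = -14475 cm⁻¹.
Low-spin: t2g^4 e_g^0, orbital CFSE = -1.6Δₒ = -38600 cm⁻¹; plus 1 excess pair × P = +26705 cm⁻¹; total -11895 cm⁻¹.
Thus E(LS) − E(HS) = 2580 cm⁻¹.

2580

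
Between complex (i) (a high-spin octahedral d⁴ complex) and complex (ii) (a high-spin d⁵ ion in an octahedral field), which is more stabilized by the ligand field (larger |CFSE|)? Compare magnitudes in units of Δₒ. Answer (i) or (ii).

(i)

(i): t₂g³ eg¹, CFSE = -0.6Δₒ.
(ii): t₂g³ eg², CFSE = 0.0Δₒ.
So (i) has the larger |CFSE|.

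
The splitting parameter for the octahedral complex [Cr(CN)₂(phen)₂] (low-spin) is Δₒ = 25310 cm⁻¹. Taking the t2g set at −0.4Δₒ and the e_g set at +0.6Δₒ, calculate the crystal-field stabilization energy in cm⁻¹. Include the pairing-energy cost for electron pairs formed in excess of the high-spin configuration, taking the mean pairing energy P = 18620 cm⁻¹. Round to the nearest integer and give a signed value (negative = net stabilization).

-21876

Ligand charges: 2×(-1) from CN⁻ and 2×(+0) from phen sum to -2; with overall charge +0, Cr is +2.
Cr is in group 6, so Cr²⁺ is d⁴ (6 − 2 = 4).
Electron filling gives t2g^4 e_g^0.
CFSE(orbital) = 4×(-0.4Δₒ) + 0×(0.6Δₒ) = -1.6Δₒ; with Δₒ = 25310 cm⁻¹ that is -40496 cm⁻¹.
Pairing penalty: 1 pair vs 0 in the high-spin reference → 1 extra × P = 18620 cm⁻¹.
Overall CFSE = -40496 + 18620 = -21876 cm⁻¹.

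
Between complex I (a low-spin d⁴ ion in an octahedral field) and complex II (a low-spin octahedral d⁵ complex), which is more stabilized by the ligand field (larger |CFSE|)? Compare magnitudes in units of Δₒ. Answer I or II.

II

I: t2g^4 e_g^0, CFSE = -1.6Δₒ.
II: t2g^5 e_g^0, CFSE = -2.0Δₒ.
So II has the larger |CFSE|.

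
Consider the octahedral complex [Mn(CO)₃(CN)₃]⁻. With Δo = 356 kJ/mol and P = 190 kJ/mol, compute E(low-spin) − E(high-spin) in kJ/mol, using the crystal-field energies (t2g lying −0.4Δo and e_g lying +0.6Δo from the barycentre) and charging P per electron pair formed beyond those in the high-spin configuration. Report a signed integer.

Ligand charges: 3×(+0) from CO and 3×(-1) from CN⁻ sum to -3; with overall charge -1, Mn is +2.
Mn is in group 7, so Mn²⁺ is d⁵ (7 − 2 = 5).
High-spin d⁵ fills as t2g^3 e_g^2 with CFSE 3(−0.4) + 2(+0.6) = 0.0Δo = 0 kJ/mol.
Low-spin t2g^5 e_g^0 gives -2.0Δo = -712 kJ/mol, but forming 2 extra pairs costs 2P = 380 kJ/mol, so E(LS) = -712 + 380 = -332 kJ/mol.
The difference is -332 − (0) = -332 kJ/mol, so low-spin lies lower.

-332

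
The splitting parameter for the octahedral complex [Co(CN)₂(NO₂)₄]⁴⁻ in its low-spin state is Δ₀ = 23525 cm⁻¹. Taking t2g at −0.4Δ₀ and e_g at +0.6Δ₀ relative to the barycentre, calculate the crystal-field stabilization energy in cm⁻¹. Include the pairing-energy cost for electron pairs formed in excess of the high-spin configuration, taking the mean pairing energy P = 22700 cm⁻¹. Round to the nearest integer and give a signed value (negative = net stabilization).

-19645

Ligand charges: 2×(-1) from CN⁻ and 4×(-1) from NO₂⁻ sum to -6; with overall charge -4, Co is +2.
Co is in group 9, so Co²⁺ is d⁷ (9 − 2 = 7).
Configuration: t2g^6 e_g^1.
CFSE(orbital) = 6×(-0.4Δ₀) + 1×(0.6Δ₀) = -1.8Δ₀; with Δ₀ = 23525 cm⁻¹ that is -42345 cm⁻¹.
High-spin d⁷ would be t2g^5 e_g^2 with 2 pairs; low-spin has 3, so 1 excess pair costs +1P = +22700 cm⁻¹.
Combining: -42345 + 22700 = -19645 cm⁻¹.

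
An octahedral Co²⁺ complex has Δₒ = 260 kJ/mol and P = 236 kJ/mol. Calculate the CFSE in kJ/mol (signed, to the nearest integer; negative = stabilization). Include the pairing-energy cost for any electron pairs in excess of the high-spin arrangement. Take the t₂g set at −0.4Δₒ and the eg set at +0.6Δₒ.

-232

Co sits in group 9; removing 2 electrons leaves Co²⁺ with 9 − 2 = 7 d electrons.
Here Δₒ > P (260 > 236), so the low-spin state is favoured.
Configuration: t₂g⁶ eg¹.
Orbital CFSE = -1.8Δₒ = -1.8 × 260 = -468 kJ/mol.
Excess pairs vs high-spin: 3 − 2 = 1; pairing cost = +236 kJ/mol.
Net CFSE = -468 + 236 = -232 kJ/mol.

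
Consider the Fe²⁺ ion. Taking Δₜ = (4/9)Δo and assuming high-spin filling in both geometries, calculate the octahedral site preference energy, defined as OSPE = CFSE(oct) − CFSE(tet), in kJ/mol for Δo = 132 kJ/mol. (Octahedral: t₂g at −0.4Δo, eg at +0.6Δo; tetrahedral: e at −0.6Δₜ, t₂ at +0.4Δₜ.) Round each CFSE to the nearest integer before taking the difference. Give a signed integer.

-18

Fe is in group 8, so Fe²⁺ is d⁶ (8 − 2 = 6).
Octahedral high-spin t2g^4 e_g^2: CFSE = -0.4 × 132 = -53 kJ/mol.
Tetrahedral e^3 t2^3 gives -0.6Δₜ = -0.6 × (4/9) × 132 = -35 kJ/mol.
OSPE = -53 − (-35) = -18 kJ/mol.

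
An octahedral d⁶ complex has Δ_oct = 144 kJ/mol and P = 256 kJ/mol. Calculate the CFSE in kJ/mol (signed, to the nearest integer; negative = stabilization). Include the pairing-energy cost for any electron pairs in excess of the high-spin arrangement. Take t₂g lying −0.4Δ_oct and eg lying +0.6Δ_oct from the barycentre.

Since Δ_oct = 144 kJ/mol < P = 256 kJ/mol, the complex adopts the high-spin configuration.
Filling d⁶ accordingly: t₂g⁴ eg².
Orbital CFSE = -0.4Δ_oct = -0.4 × 144 = -58 kJ/mol.
High-spin has no excess pairs, so no pairing correction applies.

-58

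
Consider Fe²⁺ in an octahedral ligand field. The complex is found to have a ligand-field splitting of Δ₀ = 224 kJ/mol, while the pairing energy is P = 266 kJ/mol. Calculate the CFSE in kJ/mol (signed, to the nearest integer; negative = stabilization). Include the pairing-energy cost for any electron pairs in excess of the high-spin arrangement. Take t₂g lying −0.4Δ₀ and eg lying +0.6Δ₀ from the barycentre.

Group 8 minus oxidation state +2 gives a d⁶ configuration for Fe²⁺.
Δ₀ < P, so pairing is avoided: the ground state is high-spin.
That gives t₂g⁴ eg².
Orbital CFSE = -0.4Δ₀ = -0.4 × 224 = -90 kJ/mol.
High-spin has no excess pairs, so no pairing correction applies.

-90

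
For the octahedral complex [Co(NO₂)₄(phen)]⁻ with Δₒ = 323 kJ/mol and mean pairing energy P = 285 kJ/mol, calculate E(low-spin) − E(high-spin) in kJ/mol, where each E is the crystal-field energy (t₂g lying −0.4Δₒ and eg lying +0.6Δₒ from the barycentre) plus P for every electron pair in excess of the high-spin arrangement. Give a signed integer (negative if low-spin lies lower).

Ligand charges: 4×(-1) from NO₂⁻ and 1×(+0) from phen sum to -4; with overall charge -1, Co is +3.
Co³⁺: group 9, so d-count = 9 − 3 = 6.
High-spin d⁶ fills as t₂g⁴ eg² with CFSE 4(−0.4) + 2(+0.6) = -0.4Δₒ = -129 kJ/mol.
Low-spin: t₂g⁶ eg⁰, orbital CFSE = -2.4Δₒ = -775 kJ/mol; plus 2 excess pairs × P = +570 kJ/mol; total -205 kJ/mol.
The difference is -205 − (-129) = -76 kJ/mol, so low-spin lies lower.

-76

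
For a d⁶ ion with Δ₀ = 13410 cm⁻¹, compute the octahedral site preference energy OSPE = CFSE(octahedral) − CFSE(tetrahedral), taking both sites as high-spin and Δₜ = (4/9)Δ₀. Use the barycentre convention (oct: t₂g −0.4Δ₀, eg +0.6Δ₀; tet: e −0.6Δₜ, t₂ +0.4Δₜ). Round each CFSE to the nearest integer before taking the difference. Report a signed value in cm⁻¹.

-1788

Octahedral (high-spin): t₂g⁴ eg², CFSE = 4(−0.4) + 2(+0.6) = -0.4Δ₀ = -0.4 × 13410 = -5364 cm⁻¹.
Tetrahedral e³ t₂³ gives -0.6Δₜ = -0.6 × (4/9) × 13410 = -3576 cm⁻¹.
OSPE = CFSE(oct) − CFSE(tet) = -5364 − (-3576) = -1788 cm⁻¹.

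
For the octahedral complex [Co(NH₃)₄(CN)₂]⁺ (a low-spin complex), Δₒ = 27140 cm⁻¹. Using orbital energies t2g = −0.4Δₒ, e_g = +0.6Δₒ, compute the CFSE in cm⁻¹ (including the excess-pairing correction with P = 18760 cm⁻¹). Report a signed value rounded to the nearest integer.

Ligand charges: 4×(+0) from NH₃ and 2×(-1) from CN⁻ sum to -2; with overall charge +1, Co is +3.
Co is in group 9, so Co³⁺ is d⁶ (9 − 3 = 6).
Electron filling gives t2g^6 e_g^0.
CFSE(orbital) = 6×(-0.4Δₒ) + 0×(0.6Δₒ) = -2.4Δₒ; with Δₒ = 27140 cm⁻¹ that is -65136 cm⁻¹.
High-spin d⁶ would be t2g^4 e_g^2 with 1 pair; low-spin has 3, so 2 excess pairs cost +2P = +37520 cm⁻¹.
Net CFSE = -65136 + 37520 = -27616 cm⁻¹.

-27616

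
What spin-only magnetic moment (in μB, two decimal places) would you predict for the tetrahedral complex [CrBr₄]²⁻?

Each Br⁻ contributes -1; 4 × (-1) = -4. With overall charge -2, Cr is in the +2 oxidation state.
Group 6 minus oxidation state +2 gives a d⁴ configuration for Cr²⁺.
With tetrahedral geometry the complex is necessarily high-spin.
Configuration: e² t₂² → 4 unpaired electrons.
μ(spin-only) = √[4(4+2)] = √24 ≈ 4.90 μB.

4.90 μB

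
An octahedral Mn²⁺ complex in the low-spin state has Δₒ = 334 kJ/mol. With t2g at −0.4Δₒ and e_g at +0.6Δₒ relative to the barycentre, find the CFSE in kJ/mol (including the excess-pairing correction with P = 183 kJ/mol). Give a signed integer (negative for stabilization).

Mn is in group 7, so Mn²⁺ is d⁵ (7 − 2 = 5).
Electron filling gives t2g^5 e_g^0.
Orbital CFSE = 5(-0.4) + 0(0.6) = -2.0Δₒ = -2.0 × 334 = -668 kJ/mol.
Relative to high-spin t2g^3 e_g^2 (0 paired), the low-spin configuration has 2 additional pairs, contributing +2 × 183 = +366 kJ/mol.
Net CFSE = -668 + 366 = -302 kJ/mol.

-302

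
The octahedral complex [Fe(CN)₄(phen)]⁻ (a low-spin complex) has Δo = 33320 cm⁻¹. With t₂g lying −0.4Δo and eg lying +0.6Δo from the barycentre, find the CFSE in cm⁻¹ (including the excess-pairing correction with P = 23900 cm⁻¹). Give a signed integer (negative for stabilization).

Ligand charges: 4×(-1) from CN⁻ and 1×(+0) from phen sum to -4; with overall charge -1, Fe is +3.
Fe sits in group 8; removing 3 electrons leaves Fe³⁺ with 8 − 3 = 5 d electrons.
Configuration: t₂g⁵ eg⁰.
CFSE(orbital) = 5×(-0.4Δo) + 0×(0.6Δo) = -2.0Δo; with Δo = 33320 cm⁻¹ that is -66640 cm⁻¹.
Pairing penalty: 2 pairs vs 0 in the high-spin reference → 2 extra × P = 47800 cm⁻¹.
Combining: -66640 + 47800 = -18840 cm⁻¹.

-18840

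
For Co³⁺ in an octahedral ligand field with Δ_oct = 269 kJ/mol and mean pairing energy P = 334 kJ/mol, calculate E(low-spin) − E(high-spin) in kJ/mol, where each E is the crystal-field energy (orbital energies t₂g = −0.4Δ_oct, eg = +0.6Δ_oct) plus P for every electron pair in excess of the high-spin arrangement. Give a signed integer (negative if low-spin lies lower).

130

Group 9 minus oxidation state +3 gives a d⁶ configuration for Co³⁺.
In the high-spin limit (t₂g⁴ eg²) the orbital term is -0.4Δ_oct = -108 kJ/mol, with no excess pairing.
Low-spin t₂g⁶ eg⁰ gives -2.4Δ_oct = -646 kJ/mol, but forming 2 extra pairs costs 2P = 668 kJ/mol, so E(LS) = -646 + 668 = 22 kJ/mol.
Thus E(LS) − E(HS) = 130 kJ/mol.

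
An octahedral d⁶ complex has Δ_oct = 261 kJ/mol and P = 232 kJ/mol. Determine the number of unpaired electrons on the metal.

0

Since Δ_oct = 261 kJ/mol > P = 232 kJ/mol, the complex adopts the low-spin configuration.
Configuration: t2g^6 e_g^0.
Unpaired electrons: 0.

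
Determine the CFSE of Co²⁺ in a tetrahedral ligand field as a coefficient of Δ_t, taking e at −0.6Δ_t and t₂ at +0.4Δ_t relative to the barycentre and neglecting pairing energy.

Co²⁺: group 9, so d-count = 9 − 2 = 7.
With tetrahedral geometry the complex is necessarily high-spin.
Configuration: e⁴ t₂³.
CFSE = 4(-0.6Δ_t) + 3(0.4Δ_t) = -2.4Δ_t + 1.2Δ_t = -1.2Δ_t.

-1.2 Δ_t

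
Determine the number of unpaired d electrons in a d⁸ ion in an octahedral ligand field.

2

Configuration: t₂g⁶ eg², giving 2 unpaired electrons.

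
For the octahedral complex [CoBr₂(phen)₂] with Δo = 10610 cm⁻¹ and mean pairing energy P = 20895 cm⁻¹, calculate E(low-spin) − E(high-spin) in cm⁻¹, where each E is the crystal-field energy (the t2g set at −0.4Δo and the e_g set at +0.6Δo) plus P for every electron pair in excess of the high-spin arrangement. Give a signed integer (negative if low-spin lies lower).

Ligand charges: 2×(-1) from Br⁻ and 2×(+0) from phen sum to -2; with overall charge +0, Co is +2.
Co is in group 9, so Co²⁺ is d⁷ (9 − 2 = 7).
High-spin d⁷ fills as t2g^5 e_g^2 with CFSE 5(−0.4) + 2(+0.6) = -0.8Δo = -8488 cm⁻¹.
For low-spin the configuration is t2g^6 e_g^1: orbital energy -1.8 × 10610 = -19098 cm⁻¹, and 1 additional pair relative to high-spin adds 20895 cm⁻¹, giving 1797 cm⁻¹.
The difference is 1797 − (-8488) = 10285 cm⁻¹, so high-spin lies lower.

10285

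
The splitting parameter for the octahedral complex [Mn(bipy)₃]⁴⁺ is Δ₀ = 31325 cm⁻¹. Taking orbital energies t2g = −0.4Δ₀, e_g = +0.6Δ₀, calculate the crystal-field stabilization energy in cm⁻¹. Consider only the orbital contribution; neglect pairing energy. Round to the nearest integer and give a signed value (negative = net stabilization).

bipy is neutral, so the +4 overall charge sits on Mn: oxidation state +4.
Mn⁴⁺: group 7, so d-count = 7 − 4 = 3.
Electron filling gives t2g^3 e_g^0.
Orbital CFSE = 3(-0.4) + 0(0.6) = -1.2Δ₀ = -1.2 × 31325 = -37590 cm⁻¹.

-37590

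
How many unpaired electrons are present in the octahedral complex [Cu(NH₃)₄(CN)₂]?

Ligand charges: 4×(+0) from NH₃ and 2×(-1) from CN⁻ sum to -2; with overall charge +0, Cu is +2.
Cu sits in group 11; removing 2 electrons leaves Cu²⁺ with 11 − 2 = 9 d electrons.
Configuration: t2g^6 e_g^3, giving 1 unpaired electron.

1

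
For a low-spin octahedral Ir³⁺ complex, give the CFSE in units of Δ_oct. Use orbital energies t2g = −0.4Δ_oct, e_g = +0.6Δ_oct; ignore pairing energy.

-2.4 Δ_oct

Ir³⁺: group 9, so d-count = 9 − 3 = 6.
Configuration: t2g^6 e_g^0.
CFSE = 6(-0.4Δ_oct) + 0(0.6Δ_oct) = -2.4Δ_oct + 0.0Δ_oct = -2.4Δ_oct.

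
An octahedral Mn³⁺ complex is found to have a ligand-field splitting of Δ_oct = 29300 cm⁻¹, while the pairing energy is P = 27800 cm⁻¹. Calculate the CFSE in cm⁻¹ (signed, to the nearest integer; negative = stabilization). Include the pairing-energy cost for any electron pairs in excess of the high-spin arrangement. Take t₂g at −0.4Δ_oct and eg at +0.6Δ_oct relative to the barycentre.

Mn is in group 7, so Mn³⁺ is d⁴ (7 − 3 = 4).
Since Δ_oct = 29300 cm⁻¹ > P = 27800 cm⁻¹, the complex adopts the low-spin configuration.
Configuration: t₂g⁴ eg⁰.
Orbital CFSE = -1.6Δ_oct = -1.6 × 29300 = -46880 cm⁻¹.
Excess pairs vs high-spin: 1 − 0 = 1; pairing cost = +27800 cm⁻¹.
Net CFSE = -46880 + 27800 = -19080 cm⁻¹.

-19080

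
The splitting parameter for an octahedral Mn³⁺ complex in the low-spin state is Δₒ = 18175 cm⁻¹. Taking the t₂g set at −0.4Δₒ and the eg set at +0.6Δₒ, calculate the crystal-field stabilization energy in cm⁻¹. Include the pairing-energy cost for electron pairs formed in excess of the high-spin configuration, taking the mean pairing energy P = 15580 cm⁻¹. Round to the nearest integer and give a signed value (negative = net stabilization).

Mn is in group 7, so Mn³⁺ is d⁴ (7 − 3 = 4).
The d⁴ electrons fill as t₂g⁴ eg⁰.
Orbital CFSE = 4(-0.4) + 0(0.6) = -1.6Δₒ = -1.6 × 18175 = -29080 cm⁻¹.
Relative to high-spin t₂g³ eg¹ (0 paired), the low-spin configuration has 1 additional pair, contributing +1 × 15580 = +15580 cm⁻¹.
Combining: -29080 + 15580 = -13500 cm⁻¹.

-13500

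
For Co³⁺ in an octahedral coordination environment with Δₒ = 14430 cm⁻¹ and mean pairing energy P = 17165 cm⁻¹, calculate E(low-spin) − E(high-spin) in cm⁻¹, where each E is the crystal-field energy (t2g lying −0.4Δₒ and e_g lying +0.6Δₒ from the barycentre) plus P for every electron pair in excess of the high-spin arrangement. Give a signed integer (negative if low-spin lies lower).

Co sits in group 9; removing 3 electrons leaves Co³⁺ with 9 − 3 = 6 d electrons.
High-spin d⁶ fills as t2g^4 e_g^2 with CFSE 4(−0.4) + 2(+0.6) = -0.4Δₒ = -5772 cm⁻¹.
Low-spin t2g^6 e_g^0 gives -2.4Δₒ = -34632 cm⁻¹, but forming 2 extra pairs costs 2P = 34330 cm⁻¹, so E(LS) = -34632 + 34330 = -302 cm⁻¹.
Thus E(LS) − E(HS) = 5470 cm⁻¹.

5470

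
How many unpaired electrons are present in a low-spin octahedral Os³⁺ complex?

1

Os³⁺: group 8, so d-count = 8 − 3 = 5.
Configuration: t2g^5 e_g^0, giving 1 unpaired electron.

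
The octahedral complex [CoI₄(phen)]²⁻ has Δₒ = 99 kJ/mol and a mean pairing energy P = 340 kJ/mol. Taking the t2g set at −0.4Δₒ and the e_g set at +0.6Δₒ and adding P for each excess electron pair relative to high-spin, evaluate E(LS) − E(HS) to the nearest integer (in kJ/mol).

Ligand charges: 4×(-1) from I⁻ and 1×(+0) from phen sum to -4; with overall charge -2, Co is +2.
Co is in group 9, so Co²⁺ is d⁷ (9 − 2 = 7).
In the high-spin limit (t2g^5 e_g^2) the orbital term is -0.8Δₒ = -79 kJ/mol, with no excess pairing.
For low-spin the configuration is t2g^6 e_g^1: orbital energy -1.8 × 99 = -178 kJ/mol, and 1 additional pair relative to high-spin adds 340 kJ/mol, giving 162 kJ/mol.
Thus E(LS) − E(HS) = 241 kJ/mol.

241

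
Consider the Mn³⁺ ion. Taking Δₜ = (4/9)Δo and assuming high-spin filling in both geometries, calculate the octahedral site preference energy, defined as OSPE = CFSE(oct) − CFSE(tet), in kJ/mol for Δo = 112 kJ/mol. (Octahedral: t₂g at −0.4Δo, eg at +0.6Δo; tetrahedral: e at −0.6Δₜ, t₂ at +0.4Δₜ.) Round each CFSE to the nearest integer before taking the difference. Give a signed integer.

-47

Mn³⁺: group 7, so d-count = 7 − 3 = 4.
Octahedral (high-spin): t2g^3 e_g^1, CFSE = 3(−0.4) + 1(+0.6) = -0.6Δo = -0.6 × 112 = -67 kJ/mol.
In a tetrahedral site the filling is e^2 t2^2: CFSE(tet) = -0.4Δₜ = -0.4 × (4/9)(112) = -20 kJ/mol.
OSPE = -67 − (-20) = -47 kJ/mol.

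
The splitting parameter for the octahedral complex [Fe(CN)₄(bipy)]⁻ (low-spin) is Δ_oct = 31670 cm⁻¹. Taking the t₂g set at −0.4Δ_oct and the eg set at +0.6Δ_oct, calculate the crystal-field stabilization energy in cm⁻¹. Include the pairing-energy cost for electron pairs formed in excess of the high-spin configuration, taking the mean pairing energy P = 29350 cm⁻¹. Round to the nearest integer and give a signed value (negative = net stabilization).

-4640

Ligand charges: 4×(-1) from CN⁻ and 1×(+0) from bipy sum to -4; with overall charge -1, Fe is +3.
Group 8 minus oxidation state +3 gives a d⁵ configuration for Fe³⁺.
The d⁵ electrons fill as t₂g⁵ eg⁰.
Orbital CFSE = 5(-0.4) + 0(0.6) = -2.0Δ_oct = -2.0 × 31670 = -63340 cm⁻¹.
Pairing penalty: 2 pairs vs 0 in the high-spin reference → 2 extra × P = 58700 cm⁻¹.
Overall CFSE = -63340 + 58700 = -4640 cm⁻¹.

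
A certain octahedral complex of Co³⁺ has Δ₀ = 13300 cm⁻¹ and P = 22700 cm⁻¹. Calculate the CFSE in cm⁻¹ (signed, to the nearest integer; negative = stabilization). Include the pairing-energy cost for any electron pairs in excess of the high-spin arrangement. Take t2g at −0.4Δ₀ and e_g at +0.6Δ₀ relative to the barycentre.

-5320

Co³⁺: group 9, so d-count = 9 − 3 = 6.
Since Δ₀ = 13300 cm⁻¹ < P = 22700 cm⁻¹, the complex adopts the high-spin configuration.
Configuration: t2g^4 e_g^2.
Orbital CFSE = -0.4Δ₀ = -0.4 × 13300 = -5320 cm⁻¹.
High-spin has no excess pairs, so no pairing correction applies.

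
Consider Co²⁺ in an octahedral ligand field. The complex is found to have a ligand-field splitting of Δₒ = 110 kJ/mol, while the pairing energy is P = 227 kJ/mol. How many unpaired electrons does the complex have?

Co²⁺: group 9, so d-count = 9 − 2 = 7.
Δₒ < P, so pairing is avoided: the ground state is high-spin.
Configuration: t₂g⁵ eg².
Unpaired electrons: 3.

3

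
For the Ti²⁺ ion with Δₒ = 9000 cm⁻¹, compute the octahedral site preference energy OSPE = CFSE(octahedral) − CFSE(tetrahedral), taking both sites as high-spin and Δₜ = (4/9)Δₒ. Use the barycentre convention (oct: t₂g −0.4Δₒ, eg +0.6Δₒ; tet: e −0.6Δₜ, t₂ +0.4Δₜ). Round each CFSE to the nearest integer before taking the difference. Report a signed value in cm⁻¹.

Group 4 minus oxidation state +2 gives a d² configuration for Ti²⁺.
Octahedral high-spin t₂g² eg⁰: CFSE = -0.8 × 9000 = -7200 cm⁻¹.
Tetrahedral: e² t₂⁰, CFSE = 2(−0.6) + 0(+0.4) = -1.2Δₜ = -1.2 × (4/9) × 9000 = -4800 cm⁻¹.
Subtracting, OSPE = -7200 − (-4800) = -2400 cm⁻¹.

-2400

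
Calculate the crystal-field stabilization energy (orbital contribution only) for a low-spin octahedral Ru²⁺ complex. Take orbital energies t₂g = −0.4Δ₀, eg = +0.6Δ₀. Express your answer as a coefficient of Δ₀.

Ru sits in group 8; removing 2 electrons leaves Ru²⁺ with 8 − 2 = 6 d electrons.
Configuration: t₂g⁶ eg⁰.
CFSE = 6(-0.4Δ₀) + 0(0.6Δ₀) = -2.4Δ₀ + 0.0Δ₀ = -2.4Δ₀.

-2.4 Δ₀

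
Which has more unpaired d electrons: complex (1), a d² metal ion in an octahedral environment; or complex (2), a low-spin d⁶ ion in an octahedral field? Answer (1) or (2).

(1): t2g^2 e_g^0 → 2 unpaired.
(2): t₂g⁶ eg⁰ → 0 unpaired.
So (1) has more unpaired electrons.

(1)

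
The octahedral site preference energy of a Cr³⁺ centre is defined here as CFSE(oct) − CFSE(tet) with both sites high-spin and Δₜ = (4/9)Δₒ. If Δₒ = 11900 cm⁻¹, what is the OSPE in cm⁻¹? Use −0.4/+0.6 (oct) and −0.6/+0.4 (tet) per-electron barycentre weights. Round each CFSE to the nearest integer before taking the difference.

Cr sits in group 6; removing 3 electrons leaves Cr³⁺ with 6 − 3 = 3 d electrons.
Octahedral (high-spin): t2g^3 e_g^0, CFSE = 3(−0.4) + 0(+0.6) = -1.2Δₒ = -1.2 × 11900 = -14280 cm⁻¹.
Tetrahedral: e^2 t2^1, CFSE = 2(−0.6) + 1(+0.4) = -0.8Δₜ = -0.8 × (4/9) × 11900 = -4231 cm⁻¹.
Subtracting, OSPE = -14280 − (-4231) = -10049 cm⁻¹.

-10049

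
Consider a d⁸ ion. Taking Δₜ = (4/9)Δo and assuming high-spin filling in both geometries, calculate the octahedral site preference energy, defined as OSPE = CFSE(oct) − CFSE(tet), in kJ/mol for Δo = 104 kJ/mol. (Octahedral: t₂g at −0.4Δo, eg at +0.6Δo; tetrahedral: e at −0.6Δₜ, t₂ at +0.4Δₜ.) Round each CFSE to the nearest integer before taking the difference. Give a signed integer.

-88

Octahedral (high-spin): t₂g⁶ eg², CFSE = 6(−0.4) + 2(+0.6) = -1.2Δo = -1.2 × 104 = -125 kJ/mol.
In a tetrahedral site the filling is e⁴ t₂⁴: CFSE(tet) = -0.8Δₜ = -0.8 × (4/9)(104) = -37 kJ/mol.
OSPE = -125 − (-37) = -88 kJ/mol.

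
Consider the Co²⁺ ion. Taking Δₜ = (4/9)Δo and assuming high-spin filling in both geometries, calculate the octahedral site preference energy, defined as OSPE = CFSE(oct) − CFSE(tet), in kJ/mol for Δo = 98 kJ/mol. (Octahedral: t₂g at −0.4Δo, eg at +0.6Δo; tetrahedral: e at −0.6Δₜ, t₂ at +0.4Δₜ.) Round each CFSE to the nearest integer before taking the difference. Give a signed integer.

-26

Co²⁺: group 9, so d-count = 9 − 2 = 7.
In an octahedral site d⁷ (HS) is t2g^5 e_g^2, giving CFSE(oct) = -0.8Δo = -78 kJ/mol.
Tetrahedral: e^4 t2^3, CFSE = 4(−0.6) + 3(+0.4) = -1.2Δₜ = -1.2 × (4/9) × 98 = -52 kJ/mol.
OSPE = -78 − (-52) = -26 kJ/mol.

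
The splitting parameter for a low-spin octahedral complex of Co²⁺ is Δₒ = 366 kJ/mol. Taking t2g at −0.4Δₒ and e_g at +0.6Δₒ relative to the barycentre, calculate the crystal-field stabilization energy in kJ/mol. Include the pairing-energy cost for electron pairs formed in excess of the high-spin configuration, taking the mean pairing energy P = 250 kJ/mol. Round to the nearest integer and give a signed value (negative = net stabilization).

Co sits in group 9; removing 2 electrons leaves Co²⁺ with 9 − 2 = 7 d electrons.
Configuration: t2g^6 e_g^1.
Orbital CFSE = 6(-0.4) + 1(0.6) = -1.8Δₒ = -1.8 × 366 = -659 kJ/mol.
High-spin d⁷ would be t2g^5 e_g^2 with 2 pairs; low-spin has 3, so 1 excess pair costs +1P = +250 kJ/mol.
Overall CFSE = -659 + 250 = -409 kJ/mol.

-409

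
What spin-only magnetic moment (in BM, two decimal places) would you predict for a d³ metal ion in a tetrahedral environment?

Tetrahedral splitting is small, so the complex is high-spin.
Configuration: e² t₂¹ → 3 unpaired electrons.
μ(spin-only) = √[3(3+2)] = √15 ≈ 3.87 BM.

3.87 BM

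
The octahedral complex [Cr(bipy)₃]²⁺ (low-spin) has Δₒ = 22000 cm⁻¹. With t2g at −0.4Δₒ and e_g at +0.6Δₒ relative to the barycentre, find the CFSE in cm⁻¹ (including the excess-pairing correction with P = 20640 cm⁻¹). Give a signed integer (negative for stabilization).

-14560

bipy is neutral, so the +2 overall charge sits on Cr: oxidation state +2.
Cr sits in group 6; removing 2 electrons leaves Cr²⁺ with 6 − 2 = 4 d electrons.
Configuration: t2g^4 e_g^0.
Orbital CFSE = 4(-0.4) + 0(0.6) = -1.6Δₒ = -1.6 × 22000 = -35200 cm⁻¹.
Relative to high-spin t2g^3 e_g^1 (0 paired), the low-spin configuration has 1 additional pair, contributing +1 × 20640 = +20640 cm⁻¹.
Overall CFSE = -35200 + 20640 = -14560 cm⁻¹.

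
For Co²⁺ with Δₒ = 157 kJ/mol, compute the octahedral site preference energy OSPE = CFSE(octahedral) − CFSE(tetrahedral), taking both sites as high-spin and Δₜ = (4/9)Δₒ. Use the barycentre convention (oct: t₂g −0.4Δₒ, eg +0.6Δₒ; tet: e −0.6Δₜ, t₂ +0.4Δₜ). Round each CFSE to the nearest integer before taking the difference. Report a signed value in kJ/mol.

-42

Co sits in group 9; removing 2 electrons leaves Co²⁺ with 9 − 2 = 7 d electrons.
Octahedral (high-spin): t₂g⁵ eg², CFSE = 5(−0.4) + 2(+0.6) = -0.8Δₒ = -0.8 × 157 = -126 kJ/mol.
In a tetrahedral site the filling is e⁴ t₂³: CFSE(tet) = -1.2Δₜ = -1.2 × (4/9)(157) = -84 kJ/mol.
OSPE = -126 − (-84) = -42 kJ/mol.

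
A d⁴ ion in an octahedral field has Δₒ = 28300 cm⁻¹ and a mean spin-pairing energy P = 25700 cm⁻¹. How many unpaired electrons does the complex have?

Here Δₒ > P (28300 > 25700), so the low-spin state is favoured.
Filling d⁴ accordingly: t2g^4 e_g^0.
Unpaired electrons: 2.

2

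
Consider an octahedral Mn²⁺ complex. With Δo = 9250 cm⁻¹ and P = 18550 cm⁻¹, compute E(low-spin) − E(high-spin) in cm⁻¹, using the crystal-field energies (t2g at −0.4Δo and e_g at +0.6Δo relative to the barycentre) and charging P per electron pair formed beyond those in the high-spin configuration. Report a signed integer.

Group 7 minus oxidation state +2 gives a d⁵ configuration for Mn²⁺.
High-spin d⁵ fills as t2g^3 e_g^2 with CFSE 3(−0.4) + 2(+0.6) = 0.0Δo = 0 cm⁻¹.
For low-spin the configuration is t2g^5 e_g^0: orbital energy -2.0 × 9250 = -18500 cm⁻¹, and 2 additional pairs relative to high-spin add 37100 cm⁻¹, giving 18600 cm⁻¹.
E(LS) − E(HS) = 18600 − (0) = 18600 cm⁻¹.

18600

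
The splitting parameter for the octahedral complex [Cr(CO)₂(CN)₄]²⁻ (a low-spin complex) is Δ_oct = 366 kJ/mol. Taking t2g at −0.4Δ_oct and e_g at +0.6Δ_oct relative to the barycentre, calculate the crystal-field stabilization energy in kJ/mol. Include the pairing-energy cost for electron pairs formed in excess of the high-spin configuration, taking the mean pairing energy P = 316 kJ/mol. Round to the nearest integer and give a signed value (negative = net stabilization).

Ligand charges: 2×(+0) from CO and 4×(-1) from CN⁻ sum to -4; with overall charge -2, Cr is +2.
Group 6 minus oxidation state +2 gives a d⁴ configuration for Cr²⁺.
Electron filling gives t2g^4 e_g^0.
Orbital CFSE = 4(-0.4) + 0(0.6) = -1.6Δ_oct = -1.6 × 366 = -586 kJ/mol.
Pairing penalty: 1 pair vs 0 in the high-spin reference → 1 extra × P = 316 kJ/mol.
Net CFSE = -586 + 316 = -270 kJ/mol.

-270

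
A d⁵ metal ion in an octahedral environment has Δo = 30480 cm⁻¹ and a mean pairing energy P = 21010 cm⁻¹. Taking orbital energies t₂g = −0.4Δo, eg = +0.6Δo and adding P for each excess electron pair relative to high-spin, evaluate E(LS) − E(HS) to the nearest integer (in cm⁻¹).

High-spin: t₂g³ eg², CFSE = 0.0Δo = 0 cm⁻¹.
Low-spin t₂g⁵ eg⁰ gives -2.0Δo = -60960 cm⁻¹, but forming 2 extra pairs costs 2P = 42020 cm⁻¹, so E(LS) = -60960 + 42020 = -18940 cm⁻¹.
E(LS) − E(HS) = -18940 − (0) = -18940 cm⁻¹.

-18940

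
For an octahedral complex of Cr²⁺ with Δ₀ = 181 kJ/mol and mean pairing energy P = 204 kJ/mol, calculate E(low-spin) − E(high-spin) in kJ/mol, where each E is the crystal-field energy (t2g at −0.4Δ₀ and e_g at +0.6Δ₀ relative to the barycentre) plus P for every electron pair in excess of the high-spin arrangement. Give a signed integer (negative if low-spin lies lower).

23

Cr is in group 6, so Cr²⁺ is d⁴ (6 − 2 = 4).
High-spin d⁴ fills as t2g^3 e_g^1 with CFSE 3(−0.4) + 1(+0.6) = -0.6Δ₀ = -109 kJ/mol.
For low-spin the configuration is t2g^4 e_g^0: orbital energy -1.6 × 181 = -290 kJ/mol, and 1 additional pair relative to high-spin adds 204 kJ/mol, giving -86 kJ/mol.
E(LS) − E(HS) = -86 − (-109) = 23 kJ/mol.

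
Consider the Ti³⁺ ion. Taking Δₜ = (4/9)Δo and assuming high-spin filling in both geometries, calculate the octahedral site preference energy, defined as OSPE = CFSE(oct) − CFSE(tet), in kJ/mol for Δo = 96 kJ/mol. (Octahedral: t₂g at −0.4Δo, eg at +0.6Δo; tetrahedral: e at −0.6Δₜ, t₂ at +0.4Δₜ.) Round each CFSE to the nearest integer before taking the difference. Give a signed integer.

-12

Ti³⁺: group 4, so d-count = 4 − 3 = 1.
Octahedral (high-spin): t₂g¹ eg⁰, CFSE = 1(−0.4) + 0(+0.6) = -0.4Δo = -0.4 × 96 = -38 kJ/mol.
In a tetrahedral site the filling is e¹ t₂⁰: CFSE(tet) = -0.6Δₜ = -0.6 × (4/9)(96) = -26 kJ/mol.
OSPE = -38 − (-26) = -12 kJ/mol.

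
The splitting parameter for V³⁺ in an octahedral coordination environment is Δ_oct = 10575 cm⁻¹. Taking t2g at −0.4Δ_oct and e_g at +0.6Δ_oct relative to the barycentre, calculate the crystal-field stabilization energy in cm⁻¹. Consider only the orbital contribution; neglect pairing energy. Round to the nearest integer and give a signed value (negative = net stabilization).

Group 5 minus oxidation state +3 gives a d² configuration for V³⁺.
Configuration: t2g^2 e_g^0.
Orbital CFSE = 2(-0.4) + 0(0.6) = -0.8Δ_oct = -0.8 × 10575 = -8460 cm⁻¹.

-8460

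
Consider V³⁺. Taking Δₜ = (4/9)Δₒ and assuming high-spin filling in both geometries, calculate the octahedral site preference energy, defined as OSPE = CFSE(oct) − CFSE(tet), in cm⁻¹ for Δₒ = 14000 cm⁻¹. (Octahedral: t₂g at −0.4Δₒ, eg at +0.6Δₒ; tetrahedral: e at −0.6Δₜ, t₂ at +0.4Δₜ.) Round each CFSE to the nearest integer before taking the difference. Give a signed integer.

Group 5 minus oxidation state +3 gives a d² configuration for V³⁺.
In an octahedral site d² (HS) is t2g^2 e_g^0, giving CFSE(oct) = -0.8Δₒ = -11200 cm⁻¹.
Tetrahedral e^2 t2^0 gives -1.2Δₜ = -1.2 × (4/9) × 14000 = -7467 cm⁻¹.
Subtracting, OSPE = -11200 − (-7467) = -3733 cm⁻¹.

-3733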